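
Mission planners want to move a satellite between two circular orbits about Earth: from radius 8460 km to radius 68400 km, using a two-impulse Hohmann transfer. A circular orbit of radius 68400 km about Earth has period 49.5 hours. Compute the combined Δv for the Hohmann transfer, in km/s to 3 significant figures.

From Kepler's third law T² = 4π²r³/μ at r = 68400 km, T = 49.5 hours = 49.5 × 3600 s = 1.782×10^5 s: μ = 4π²r³/T² = 3.97844×10^5 km³/s².
Semi-major axis of the transfer orbit: a_t = (8460 + 68400)/2 = 38430 km.
Circular speed at r₁: v₁ = √(μ/r₁) = √(3.97844×10^5/8460) = 6.858 km/s.
Transfer-orbit speed at r₁ (vis-viva equation): v_p = √[μ(2/r₁ − 1/a_t)] = 9.149 km/s.
First burn Δv₁ = |v_p − v₁| = 2.291 km/s.
Circular speed at r₂: v₂ = √(μ/r₂) = 2.412 km/s.
Transfer-orbit speed at r₂: v_a = √[μ(2/r₂ − 1/a_t)] = 1.132 km/s.
Second burn Δv₂ = |v₂ − v_a| = 1.280 km/s.
Total Δv = Δv₁ + Δv₂ = 3.571 km/s.

Δv = 3.57 km/s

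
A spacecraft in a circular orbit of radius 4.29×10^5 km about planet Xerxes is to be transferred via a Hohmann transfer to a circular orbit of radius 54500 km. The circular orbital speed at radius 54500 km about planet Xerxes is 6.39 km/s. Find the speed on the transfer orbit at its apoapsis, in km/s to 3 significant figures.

v = 1.08 km/s

From the circular-orbit relation v² = μ/r at r = 54500 km: μ = v²r = (6.39)² × 54500 = 2.22535×10^6 km³/s².
The Hohmann ellipse has a_t = (r₁ + r₂)/2 = 2.4175×10^5 km.
The apoapsis of the transfer ellipse is at r = 4.290×10^5 km.
From the vis-viva equation, v = √[μ(2/r − 1/a_t)] = 1.081 km/s.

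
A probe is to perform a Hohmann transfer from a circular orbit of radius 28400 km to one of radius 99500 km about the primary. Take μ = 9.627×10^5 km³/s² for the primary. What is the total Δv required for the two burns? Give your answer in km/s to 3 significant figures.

Transfer-ellipse semi-major axis a_t = (r₁ + r₂)/2 = (28400 + 99500)/2 = 63950 km.
Circular speed at r₁: v₁ = √(μ/r₁) = √(9.627×10^5/28400) = 5.822 km/s.
Transfer-orbit speed at r₁ (v² = μ(2/r − 1/a)): v_p = √[μ(2/r₁ − 1/a_t)] = 7.262 km/s.
First burn Δv₁ = |v_p − v₁| = 1.440 km/s.
At r₂, v₂ = √(μ/r₂) = 3.111 km/s.
Transfer-orbit speed at r₂: v_a = √[μ(2/r₂ − 1/a_t)] = 2.073 km/s.
Second burn Δv₂ = |v₂ − v_a| = 1.038 km/s.
Δv = Δv₁ + Δv₂ = 1.440 + 1.038 = 2.478 km/s.

Δv = 2.48 km/s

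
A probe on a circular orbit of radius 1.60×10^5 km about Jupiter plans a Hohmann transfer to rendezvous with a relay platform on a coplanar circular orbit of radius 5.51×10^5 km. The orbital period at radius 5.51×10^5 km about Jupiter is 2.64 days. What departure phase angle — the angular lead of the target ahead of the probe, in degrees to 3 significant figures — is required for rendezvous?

φ = 86.7°

From Kepler's third law T² = 4π²r³/μ at r = 5.51×10^5 km, T = 2.64 days = 2.64 × 86400 s = 2.28096×10^5 s: μ = 4π²r³/T² = 1.26934×10^8 km³/s².
The Hohmann ellipse has a_t = (r₁ + r₂)/2 = 3.555×10^5 km.
The half-period of the transfer ellipse is t = π√(a_t³/μ) = 59100 s.
Target angular speed ω₂ = √(μ/r₂³) = 2.755×10^-5 rad/s.
Angle swept by the target during transfer: ω₂·t = 1.628 rad = 93.28°.
The probe traverses 180° on the transfer ellipse, so the target must lead by 180° − 93.28° = 86.7°.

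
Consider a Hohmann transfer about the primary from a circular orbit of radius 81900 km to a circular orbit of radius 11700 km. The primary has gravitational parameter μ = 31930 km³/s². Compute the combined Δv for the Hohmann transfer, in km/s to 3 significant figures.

Δv = 0.846 km/s

The Hohmann ellipse has a_t = (r₁ + r₂)/2 = 46800 km.
Circular speed at r₁: v₁ = √(μ/r₁) = √(31930/81900) = 0.6244 km/s.
On the transfer ellipse at r₁, vis-viva equation gives v_a = √[μ(2/r₁ − 1/a_t)] = 0.3122 km/s.
First burn Δv₁ = |v_a − v₁| = 0.3122 km/s.
At r₂, v₂ = √(μ/r₂) = 1.6520 km/s.
Transfer-orbit speed at r₂: v_p = √[μ(2/r₂ − 1/a_t)] = 2.1854 km/s.
Second burn Δv₂ = |v₂ − v_p| = 0.5334 km/s.
Total Δv = Δv₁ + Δv₂ = 0.8456 km/s.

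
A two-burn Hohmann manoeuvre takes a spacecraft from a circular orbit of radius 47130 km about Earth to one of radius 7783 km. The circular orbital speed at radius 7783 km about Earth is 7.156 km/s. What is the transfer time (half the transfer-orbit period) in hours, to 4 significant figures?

t = 6.289 hours

From the circular-orbit relation v² = μ/r at r = 7783 km: μ = v²r = (7.156)² × 7783 = 3.98554×10^5 km³/s².
The Hohmann ellipse has a_t = (r₁ + r₂)/2 = 27456.5 km.
By Kepler's third law the transfer-orbit period is T = 2π√(a_t³/μ), so t = T/2 = 22640 s.
Converting: 22640 s ÷ 3600 s/hour = 6.289 hours.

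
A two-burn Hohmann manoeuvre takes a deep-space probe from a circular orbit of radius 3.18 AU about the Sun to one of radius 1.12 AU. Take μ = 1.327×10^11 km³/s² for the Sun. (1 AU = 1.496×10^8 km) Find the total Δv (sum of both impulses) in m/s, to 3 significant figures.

In km: r₁ = 3.18 × 1.496×10^8 = 4.75728×10^8 km; r₂ = 1.12 × 1.496×10^8 = 1.67552×10^8 km.
Transfer-ellipse semi-major axis a_t = (r₁ + r₂)/2 = (4.75728×10^8 + 1.67552×10^8)/2 = 3.2164×10^8 km.
Circular speed at r₁: v₁ = √(μ/r₁) = √(1.327×10^11/4.75728×10^8) = 16.7015 km/s.
On the transfer ellipse at r₁, vis-viva gives v_a = √[μ(2/r₁ − 1/a_t)] = 12.0544 km/s.
First burn Δv₁ = |v_a − v₁| = 4.647 km/s.
Circular speed at r₂: v₂ = √(μ/r₂) = 28.142 km/s.
Transfer-orbit speed at r₂: v_p = √[μ(2/r₂ − 1/a_t)] = 34.226 km/s.
Second burn Δv₂ = |v₂ − v_p| = 6.084 km/s.
Total Δv = Δv₁ + Δv₂ = 10.73 km/s.

Δv = 10700 m/s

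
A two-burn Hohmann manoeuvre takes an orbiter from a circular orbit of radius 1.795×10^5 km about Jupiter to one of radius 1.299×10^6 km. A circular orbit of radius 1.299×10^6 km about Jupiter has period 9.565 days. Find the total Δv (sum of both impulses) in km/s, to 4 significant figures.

From Kepler's third law T² = 4π²r³/μ at r = 1.299×10^6 km, T = 9.565 days = 9.565 × 86400 s = 8.26416×10^5 s: μ = 4π²r³/T² = 1.26704×10^8 km³/s².
Transfer-ellipse semi-major axis a_t = (r₁ + r₂)/2 = (1.795×10^5 + 1.299×10^6)/2 = 7.3925×10^5 km.
At r₁ the circular-orbit speed is v₁ = √(μ/r₁) = 26.57 km/s.
Transfer-orbit speed at r₁ (v² = μ(2/r − 1/a)): v_p = √[μ(2/r₁ − 1/a_t)] = 35.22 km/s.
First burn Δv₁ = |v_p − v₁| = 8.650 km/s.
At r₂, v₂ = √(μ/r₂) = 9.8762 km/s.
Transfer-orbit speed at r₂: v_a = √[μ(2/r₂ − 1/a_t)] = 4.8666 km/s.
Second burn Δv₂ = |v₂ − v_a| = 5.010 km/s.
Total Δv = Δv₁ + Δv₂ = 13.66 km/s.

Δv = 13.66 km/s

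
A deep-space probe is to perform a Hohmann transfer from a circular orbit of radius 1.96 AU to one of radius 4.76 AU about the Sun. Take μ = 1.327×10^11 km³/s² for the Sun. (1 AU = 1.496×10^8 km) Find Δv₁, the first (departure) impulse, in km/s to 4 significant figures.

In km: r₁ = 1.96 × 1.496×10^8 = 2.93216×10^8 km; r₂ = 4.76 × 1.496×10^8 = 7.12096×10^8 km.
Semi-major axis of the transfer orbit: a_t = (2.93216×10^8 + 7.12096×10^8)/2 = 5.02656×10^8 km.
Circular speed at r = 2.93216×10^8 km: v_c = √(μ/r) = 21.274 km/s.
Transfer-orbit speed at the same r (vis-viva, a = a_t): v_t = √[μ(2/r − 1/a_t)] = 25.321 km/s.
Δv₁ = |v_t − v_c| = |25.321 − 21.274| = 4.047 km/s.

Δv₁ = 4.047 km/s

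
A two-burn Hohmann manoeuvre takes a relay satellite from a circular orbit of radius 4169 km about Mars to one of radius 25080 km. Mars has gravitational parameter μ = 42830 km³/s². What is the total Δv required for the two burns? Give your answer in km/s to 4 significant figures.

Δv = 1.601 km/s

Transfer-ellipse semi-major axis a_t = (r₁ + r₂)/2 = (4169 + 25080)/2 = 14624.5 km.
At r₁ the circular-orbit speed is v₁ = √(μ/r₁) = 3.2052 km/s.
On the transfer ellipse at r₁, v² = μ(2/r − 1/a) gives v_p = √[μ(2/r₁ − 1/a_t)] = 4.1974 km/s.
First burn Δv₁ = |v_p − v₁| = 0.9922 km/s.
Circular speed at r₂: v₂ = √(μ/r₂) = 1.3068 km/s.
Transfer-orbit speed at r₂: v_a = √[μ(2/r₂ − 1/a_t)] = 0.69773 km/s.
Second burn Δv₂ = |v₂ − v_a| = 0.6091 km/s.
Total Δv = Δv₁ + Δv₂ = 1.601 km/s.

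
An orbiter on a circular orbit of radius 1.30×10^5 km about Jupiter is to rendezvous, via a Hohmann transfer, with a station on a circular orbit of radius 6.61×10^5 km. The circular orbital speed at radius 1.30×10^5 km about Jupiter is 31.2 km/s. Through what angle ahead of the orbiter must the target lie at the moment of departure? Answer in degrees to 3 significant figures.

φ = 96.7°

From the circular-orbit relation v² = μ/r at r = 1.30×10^5 km: μ = v²r = (31.2)² × 1.30×10^5 = 1.26547×10^8 km³/s².
Transfer-ellipse semi-major axis a_t = (r₁ + r₂)/2 = (1.300×10^5 + 6.610×10^5)/2 = 3.955×10^5 km.
The half-period of the transfer ellipse is t = π√(a_t³/μ) = 69460 s.
The target's mean motion on its circular orbit is ω₂ = √(μ/r₂³) = 2.093×10^-5 rad/s.
Angle swept by the target during transfer: ω₂·t = 1.454 rad = 83.31°.
The orbiter traverses 180° on the transfer ellipse, so the target must lead by 180° − 83.31° = 96.7°.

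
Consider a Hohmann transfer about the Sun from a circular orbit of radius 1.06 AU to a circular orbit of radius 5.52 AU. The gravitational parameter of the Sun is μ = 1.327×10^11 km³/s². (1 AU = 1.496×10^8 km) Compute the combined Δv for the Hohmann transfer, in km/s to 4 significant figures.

Δv = 14.02 km/s

In km: r₁ = 1.06 × 1.496×10^8 = 1.58576×10^8 km; r₂ = 5.52 × 1.496×10^8 = 8.25792×10^8 km.
Semi-major axis of the transfer orbit: a_t = (1.58576×10^8 + 8.25792×10^8)/2 = 4.92184×10^8 km.
Circular speed at r₁: v₁ = √(μ/r₁) = √(1.327×10^11/1.58576×10^8) = 28.92789 km/s.
On the transfer ellipse at r₁, v² = μ(2/r − 1/a) gives v_p = √[μ(2/r₁ − 1/a_t)] = 37.47040 km/s.
First burn Δv₁ = |v_p − v₁| = 8.543 km/s.
Circular speed at r₂: v₂ = √(μ/r₂) = 12.6765 km/s.
Transfer-orbit speed at r₂: v_a = √[μ(2/r₂ − 1/a_t)] = 7.19540 km/s.
Second burn Δv₂ = |v₂ − v_a| = 5.481 km/s.
Total Δv = Δv₁ + Δv₂ = 14.02 km/s.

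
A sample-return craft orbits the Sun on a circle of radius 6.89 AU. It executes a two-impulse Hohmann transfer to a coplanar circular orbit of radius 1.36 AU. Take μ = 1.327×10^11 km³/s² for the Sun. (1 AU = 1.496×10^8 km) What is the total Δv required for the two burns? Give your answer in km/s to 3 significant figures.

In km: r₁ = 6.89 × 1.496×10^8 = 1.030744×10^9 km; r₂ = 1.36 × 1.496×10^8 = 2.03456×10^8 km.
Semi-major axis of the transfer orbit: a_t = (1.030744×10^9 + 2.03456×10^8)/2 = 6.171×10^8 km.
Circular speed at r₁: v₁ = √(μ/r₁) = √(1.327×10^11/1.030744×10^9) = 11.346 km/s.
Transfer-orbit speed at r₁ (vis-viva equation): v_a = √[μ(2/r₁ − 1/a_t)] = 6.5150 km/s.
First burn Δv₁ = |v_a − v₁| = 4.831 km/s.
Circular speed at r₂: v₂ = √(μ/r₂) = 25.5388 km/s.
Transfer-orbit speed at r₂: v_p = √[μ(2/r₂ − 1/a_t)] = 33.0064 km/s.
Second burn Δv₂ = |v₂ − v_p| = 7.468 km/s.
Total Δv = Δv₁ + Δv₂ = 12.30 km/s.

Δv = 12.3 km/s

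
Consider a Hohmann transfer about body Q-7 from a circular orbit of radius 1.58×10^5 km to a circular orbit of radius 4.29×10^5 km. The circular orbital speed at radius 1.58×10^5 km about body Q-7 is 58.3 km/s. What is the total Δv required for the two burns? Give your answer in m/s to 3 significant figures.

From the circular-orbit relation v² = μ/r at r = 1.58×10^5 km: μ = v²r = (58.3)² × 1.58×10^5 = 5.37025×10^8 km³/s².
The Hohmann ellipse has a_t = (r₁ + r₂)/2 = 2.935×10^5 km.
At r₁ the circular-orbit speed is v₁ = √(μ/r₁) = 58.300 km/s.
Transfer-orbit speed at r₁ (v² = μ(2/r − 1/a)): v_p = √[μ(2/r₁ − 1/a_t)] = 70.484 km/s.
First burn Δv₁ = |v_p − v₁| = 12.184 km/s.
Circular speed at r₂: v₂ = √(μ/r₂) = 35.3809 km/s.
Transfer-orbit speed at r₂: v_a = √[μ(2/r₂ − 1/a_t)] = 25.9593 km/s.
Second burn Δv₂ = |v₂ − v_a| = 9.4216 km/s.
Δv = Δv₁ + Δv₂ = 12.184 + 9.4216 = 21.61 km/s.

Δv = 21600 m/s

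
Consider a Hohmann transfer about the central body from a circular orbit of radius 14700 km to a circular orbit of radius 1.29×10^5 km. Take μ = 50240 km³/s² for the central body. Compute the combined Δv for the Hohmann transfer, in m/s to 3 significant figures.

Transfer-ellipse semi-major axis a_t = (r₁ + r₂)/2 = (14700 + 1.290×10^5)/2 = 71850 km.
At r₁ the circular-orbit speed is v₁ = √(μ/r₁) = 1.8487 km/s.
Transfer-orbit speed at r₁ (v² = μ(2/r − 1/a)): v_p = √[μ(2/r₁ − 1/a_t)] = 2.4771 km/s.
First burn Δv₁ = |v_p − v₁| = 0.6284 km/s.
At r₂, v₂ = √(μ/r₂) = 0.6241 km/s.
Transfer-orbit speed at r₂: v_a = √[μ(2/r₂ − 1/a_t)] = 0.2823 km/s.
Second burn Δv₂ = |v₂ − v_a| = 0.3418 km/s.
Δv = Δv₁ + Δv₂ = 0.6284 + 0.3418 = 0.9702 km/s.

Δv = 970 m/s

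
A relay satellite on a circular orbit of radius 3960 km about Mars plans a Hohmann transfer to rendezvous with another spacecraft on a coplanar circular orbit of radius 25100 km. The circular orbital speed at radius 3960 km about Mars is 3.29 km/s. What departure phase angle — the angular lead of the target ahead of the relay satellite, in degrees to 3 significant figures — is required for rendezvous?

φ = 101°

From the circular-orbit relation v² = μ/r at r = 3960 km: μ = v²r = (3.29)² × 3960 = 42863.4 km³/s².
Transfer-ellipse semi-major axis a_t = (r₁ + r₂)/2 = (3960 + 25100)/2 = 14530 km.
Transfer time t = π√(a_t³/μ) = 26577 s.
The target's mean motion on its circular orbit is ω₂ = √(μ/r₂³) = 5.2063×10^-5 rad/s.
Angle swept by the target during transfer: ω₂·t = 1.3837 rad = 79.28°.
The relay satellite traverses 180° on the transfer ellipse, so the target must lead by 180° − 79.28° = 101°.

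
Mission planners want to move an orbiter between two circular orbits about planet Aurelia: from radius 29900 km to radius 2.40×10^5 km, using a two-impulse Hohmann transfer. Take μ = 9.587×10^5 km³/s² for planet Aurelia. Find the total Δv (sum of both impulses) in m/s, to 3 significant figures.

Δv = 2950 m/s

Transfer-ellipse semi-major axis a_t = (r₁ + r₂)/2 = (29900 + 2.400×10^5)/2 = 1.3495×10^5 km.
At r₁ the circular-orbit speed is v₁ = √(μ/r₁) = 5.662 km/s.
Transfer-orbit speed at r₁ (vis-viva): v_p = √[μ(2/r₁ − 1/a_t)] = 7.551 km/s.
First burn Δv₁ = |v_p − v₁| = 1.889 km/s.
At r₂, v₂ = √(μ/r₂) = 1.999 km/s.
Transfer-orbit speed at r₂: v_a = √[μ(2/r₂ − 1/a_t)] = 0.9408 km/s.
Second burn Δv₂ = |v₂ − v_a| = 1.058 km/s.
Δv = Δv₁ + Δv₂ = 1.889 + 1.058 = 2.947 km/s.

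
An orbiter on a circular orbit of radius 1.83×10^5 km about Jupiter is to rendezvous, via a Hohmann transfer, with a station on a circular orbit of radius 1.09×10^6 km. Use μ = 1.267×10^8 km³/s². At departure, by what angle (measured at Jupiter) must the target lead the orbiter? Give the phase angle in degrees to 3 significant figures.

φ = 99.7°

The Hohmann ellipse has a_t = (r₁ + r₂)/2 = 6.365×10^5 km.
The half-period of the transfer ellipse is t = π√(a_t³/μ) = 1.4173×10^5 s.
Target angular speed ω₂ = √(μ/r₂³) = 9.8912×10^-6 rad/s.
Angle swept by the target during transfer: ω₂·t = 1.4019 rad = 80.32°.
The orbiter traverses 180° on the transfer ellipse, so the target must lead by 180° − 80.32° = 99.7°.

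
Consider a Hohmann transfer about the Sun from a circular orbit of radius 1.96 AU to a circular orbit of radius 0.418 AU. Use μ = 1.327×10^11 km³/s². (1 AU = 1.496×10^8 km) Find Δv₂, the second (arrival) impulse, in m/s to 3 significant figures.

Δv₂ = 13100 m/s

In km: r₁ = 1.96 × 1.496×10^8 = 2.93216×10^8 km; r₂ = 0.418 × 1.496×10^8 = 6.25328×10^7 km.
Semi-major axis of the transfer orbit: a_t = (2.93216×10^8 + 6.25328×10^7)/2 = 1.778744×10^8 km.
On the circular orbit at r = 6.25328×10^7 km, v_c = √(μ/r) = 46.07 km/s.
Vis-viva on the transfer ellipse at r = 6.25328×10^7 km gives v_t = √[μ(2/r − 1/a_t)] = 59.15 km/s.
Δv₂ = |v_t − v_c| = |59.15 − 46.07| = 13.08 km/s.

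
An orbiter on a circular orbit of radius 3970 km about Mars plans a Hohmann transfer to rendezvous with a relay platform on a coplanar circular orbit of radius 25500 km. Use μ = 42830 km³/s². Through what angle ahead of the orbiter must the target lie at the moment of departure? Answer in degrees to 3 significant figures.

φ = 101°

Transfer-ellipse semi-major axis a_t = (r₁ + r₂)/2 = (3970 + 25500)/2 = 14735 km.
Transfer time t = π√(a_t³/μ) = 27150 s.
Target angular speed ω₂ = √(μ/r₂³) = 5.082×10^-5 rad/s.
Angle swept by the target during transfer: ω₂·t = 1.380 rad = 79.07°.
The orbiter traverses 180° on the transfer ellipse, so the target must lead by 180° − 79.07° = 101°.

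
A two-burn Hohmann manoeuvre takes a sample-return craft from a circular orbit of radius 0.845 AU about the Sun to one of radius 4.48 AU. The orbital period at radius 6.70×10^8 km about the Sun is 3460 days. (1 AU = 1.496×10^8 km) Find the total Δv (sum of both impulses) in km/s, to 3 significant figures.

Δv = 15.8 km/s

From Kepler's third law T² = 4π²r³/μ at r = 6.70×10^8 km, T = 3460 days = 3460 × 86400 s = 2.98944×10^8 s: μ = 4π²r³/T² = 1.32863×10^11 km³/s².
In km: r₁ = 0.845 × 1.496×10^8 = 1.26412×10^8 km; r₂ = 4.48 × 1.496×10^8 = 6.70208×10^8 km.
The Hohmann ellipse has a_t = (r₁ + r₂)/2 = 3.9831×10^8 km.
At r₁ the circular-orbit speed is v₁ = √(μ/r₁) = 32.420 km/s.
On the transfer ellipse at r₁, vis-viva gives v_p = √[μ(2/r₁ − 1/a_t)] = 42.054 km/s.
First burn Δv₁ = |v_p − v₁| = 9.634 km/s.
At r₂, v₂ = √(μ/r₂) = 14.08 km/s.
Transfer-orbit speed at r₂: v_a = √[μ(2/r₂ − 1/a_t)] = 7.932 km/s.
Second burn Δv₂ = |v₂ − v_a| = 6.148 km/s.
Total Δv = Δv₁ + Δv₂ = 15.78 km/s.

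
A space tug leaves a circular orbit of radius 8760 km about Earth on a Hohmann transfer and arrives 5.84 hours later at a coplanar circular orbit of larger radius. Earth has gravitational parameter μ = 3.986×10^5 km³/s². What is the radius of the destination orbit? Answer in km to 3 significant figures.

r₂ = 43500 km

Transfer time t = 5.84 hours = 21024 s, and t = π√(a_t³/μ).
So a_t = (μ t²/π²)^(1/3) = (3.986×10^5 × (21024)² / π²)^(1/3) = 26135 km.
Since a_t = (r₁ + r₂)/2, r₂ = 2a_t − r₁ = 2×26135 − 8760 = 43510 km.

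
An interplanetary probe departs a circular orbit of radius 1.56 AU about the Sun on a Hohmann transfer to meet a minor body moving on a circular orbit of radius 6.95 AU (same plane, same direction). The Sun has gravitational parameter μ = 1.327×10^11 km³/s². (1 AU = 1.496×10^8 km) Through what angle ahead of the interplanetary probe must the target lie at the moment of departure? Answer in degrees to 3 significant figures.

In km: r₁ = 1.56 × 1.496×10^8 = 2.33376×10^8 km; r₂ = 6.95 × 1.496×10^8 = 1.03972×10^9 km.
Semi-major axis of the transfer orbit: a_t = (2.33376×10^8 + 1.03972×10^9)/2 = 6.36548×10^8 km.
The half-period of the transfer ellipse is t = π√(a_t³/μ) = 1.385×10^8 s.
Target angular speed ω₂ = √(μ/r₂³) = 1.087×10^-8 rad/s.
Angle swept by the target during transfer: ω₂·t = 1.505 rad = 86.23°.
The interplanetary probe traverses 180° on the transfer ellipse, so the target must lead by 180° − 86.23° = 93.8°.

φ = 93.8°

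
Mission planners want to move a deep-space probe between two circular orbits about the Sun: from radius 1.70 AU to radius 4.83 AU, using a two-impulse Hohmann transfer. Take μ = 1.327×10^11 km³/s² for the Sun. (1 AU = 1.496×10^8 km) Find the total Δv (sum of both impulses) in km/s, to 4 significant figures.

In km: r₁ = 1.70 × 1.496×10^8 = 2.5432×10^8 km; r₂ = 4.83 × 1.496×10^8 = 7.22568×10^8 km.
Transfer-ellipse semi-major axis a_t = (r₁ + r₂)/2 = (2.5432×10^8 + 7.22568×10^8)/2 = 4.88444×10^8 km.
Circular speed at r₁: v₁ = √(μ/r₁) = √(1.327×10^11/2.5432×10^8) = 22.84 km/s.
Transfer-orbit speed at r₁ (vis-viva): v_p = √[μ(2/r₁ − 1/a_t)] = 27.78 km/s.
First burn Δv₁ = |v_p − v₁| = 4.940 km/s.
Circular speed at r₂: v₂ = √(μ/r₂) = 13.552 km/s.
Transfer-orbit speed at r₂: v_a = √[μ(2/r₂ − 1/a_t)] = 9.7787 km/s.
Second burn Δv₂ = |v₂ − v_a| = 3.773 km/s.
Δv = Δv₁ + Δv₂ = 4.940 + 3.773 = 8.713 km/s.

Δv = 8.713 km/s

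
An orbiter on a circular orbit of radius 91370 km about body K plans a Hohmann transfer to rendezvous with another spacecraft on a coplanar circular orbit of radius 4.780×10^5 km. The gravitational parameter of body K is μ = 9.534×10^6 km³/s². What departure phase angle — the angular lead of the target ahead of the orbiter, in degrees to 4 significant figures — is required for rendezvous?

φ = 97.27°

Semi-major axis of the transfer orbit: a_t = (91370 + 4.780×10^5)/2 = 2.84685×10^5 km.
Transfer time t = π√(a_t³/μ) = 1.54547×10^5 s.
Target angular speed ω₂ = √(μ/r₂³) = 9.34320×10^-6 rad/s.
Angle swept by the target during transfer: ω₂·t = 1.44396 rad = 82.73°.
The orbiter traverses 180° on the transfer ellipse, so the target must lead by 180° − 82.73° = 97.27°.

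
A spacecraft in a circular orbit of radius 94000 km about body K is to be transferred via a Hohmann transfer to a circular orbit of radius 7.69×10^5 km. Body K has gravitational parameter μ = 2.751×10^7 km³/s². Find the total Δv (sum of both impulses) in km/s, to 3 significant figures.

Δv = 8.92 km/s

The Hohmann ellipse has a_t = (r₁ + r₂)/2 = 4.315×10^5 km.
At r₁ the circular-orbit speed is v₁ = √(μ/r₁) = 17.1073 km/s.
On the transfer ellipse at r₁, vis-viva gives v_p = √[μ(2/r₁ − 1/a_t)] = 22.8378 km/s.
First burn Δv₁ = |v_p − v₁| = 5.7305 km/s.
Circular speed at r₂: v₂ = √(μ/r₂) = 5.9811 km/s.
Transfer-orbit speed at r₂: v_a = √[μ(2/r₂ − 1/a_t)] = 2.7916 km/s.
Second burn Δv₂ = |v₂ − v_a| = 3.1895 km/s.
Δv = Δv₁ + Δv₂ = 5.7305 + 3.1895 = 8.920 km/s.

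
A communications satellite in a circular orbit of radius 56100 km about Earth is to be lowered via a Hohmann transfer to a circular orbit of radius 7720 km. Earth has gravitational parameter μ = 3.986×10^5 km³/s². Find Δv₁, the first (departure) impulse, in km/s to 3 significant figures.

Transfer-ellipse semi-major axis a_t = (r₁ + r₂)/2 = (56100 + 7720)/2 = 31910 km.
Circular speed at r = 56100 km: v_c = √(μ/r) = 2.66555 km/s.
Transfer-orbit speed at the same r (vis-viva, a = a_t): v_t = √[μ(2/r − 1/a_t)] = 1.31109 km/s.
Δv₁ = |v_t − v_c| = |1.31109 − 2.66555| = 1.354 km/s.

Δv₁ = 1.35 km/s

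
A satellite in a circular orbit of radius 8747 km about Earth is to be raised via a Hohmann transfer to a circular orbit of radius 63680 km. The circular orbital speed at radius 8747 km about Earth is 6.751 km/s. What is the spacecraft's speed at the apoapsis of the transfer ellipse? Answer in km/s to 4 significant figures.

v = 1.230 km/s

From the circular-orbit relation v² = μ/r at r = 8747 km: μ = v²r = (6.751)² × 8747 = 3.98653×10^5 km³/s².
Semi-major axis of the transfer orbit: a_t = (8747 + 63680)/2 = 36213.5 km.
The apoapsis of the transfer ellipse is at r = 63680 km.
From the vis-viva equation, v = √[μ(2/r − 1/a_t)] = 1.230 km/s.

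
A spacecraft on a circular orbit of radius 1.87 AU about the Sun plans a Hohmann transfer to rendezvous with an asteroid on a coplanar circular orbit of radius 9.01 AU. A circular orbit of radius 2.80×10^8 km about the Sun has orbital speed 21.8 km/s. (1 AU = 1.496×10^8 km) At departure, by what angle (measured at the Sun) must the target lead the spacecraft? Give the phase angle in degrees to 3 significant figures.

From the circular-orbit relation v² = μ/r at r = 2.80×10^8 km: μ = v²r = (21.8)² × 2.80×10^8 = 1.33067×10^11 km³/s².
In km: r₁ = 1.87 × 1.496×10^8 = 2.79752×10^8 km; r₂ = 9.01 × 1.496×10^8 = 1.347896×10^9 km.
The Hohmann ellipse has a_t = (r₁ + r₂)/2 = 8.13824×10^8 km.
Transfer time t = π√(a_t³/μ) = 1.99945×10^8 s.
Target angular speed ω₂ = √(μ/r₂³) = 7.37142×10^-9 rad/s.
Angle swept by the target during transfer: ω₂·t = 1.47388 rad = 84.447°.
The spacecraft traverses 180° on the transfer ellipse, so the target must lead by 180° − 84.447° = 95.6°.

φ = 95.6°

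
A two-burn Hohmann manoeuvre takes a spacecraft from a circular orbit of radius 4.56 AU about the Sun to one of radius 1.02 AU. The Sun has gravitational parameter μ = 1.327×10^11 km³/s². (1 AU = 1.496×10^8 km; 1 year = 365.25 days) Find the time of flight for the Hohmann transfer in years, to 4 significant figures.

t = 2.330 years

In km: r₁ = 4.56 × 1.496×10^8 = 6.82176×10^8 km; r₂ = 1.02 × 1.496×10^8 = 1.52592×10^8 km.
Semi-major axis of the transfer orbit: a_t = (6.82176×10^8 + 1.52592×10^8)/2 = 4.17384×10^8 km.
Transfer time t = π√(a_t³/μ) = π√((4.17384×10^8)³ / 1.327×10^11) = 7.354×10^7 s.
Converting: 7.354×10^7 s ÷ 3.15576×10^7 s/year (365.25 × 86400) = 2.330 years.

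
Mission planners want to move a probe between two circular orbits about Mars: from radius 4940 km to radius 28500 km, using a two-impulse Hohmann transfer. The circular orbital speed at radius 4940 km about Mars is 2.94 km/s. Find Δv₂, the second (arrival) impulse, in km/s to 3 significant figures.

Δv₂ = 0.559 km/s

From the circular-orbit relation v² = μ/r at r = 4940 km: μ = v²r = (2.94)² × 4940 = 42699.4 km³/s².
The Hohmann ellipse has a_t = (r₁ + r₂)/2 = 16720 km.
On the circular orbit at r = 28500 km, v_c = √(μ/r) = 1.224 km/s.
Transfer-orbit speed at the same r (vis-viva, a = a_t): v_t = √[μ(2/r − 1/a_t)] = 0.6653 km/s.
Δv₂ = |v_t − v_c| = |0.6653 − 1.224| = 0.5587 km/s.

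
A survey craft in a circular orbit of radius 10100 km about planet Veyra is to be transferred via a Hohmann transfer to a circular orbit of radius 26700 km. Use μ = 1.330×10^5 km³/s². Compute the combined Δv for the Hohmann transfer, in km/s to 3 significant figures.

Transfer-ellipse semi-major axis a_t = (r₁ + r₂)/2 = (10100 + 26700)/2 = 18400 km.
At r₁ the circular-orbit speed is v₁ = √(μ/r₁) = 3.6288 km/s.
Transfer-orbit speed at r₁ (vis-viva equation): v_p = √[μ(2/r₁ − 1/a_t)] = 4.3713 km/s.
First burn Δv₁ = |v_p − v₁| = 0.7425 km/s.
Circular speed at r₂: v₂ = √(μ/r₂) = 2.2319 km/s.
Transfer-orbit speed at r₂: v_a = √[μ(2/r₂ − 1/a_t)] = 1.6536 km/s.
Second burn Δv₂ = |v₂ − v_a| = 0.5783 km/s.
Total Δv = Δv₁ + Δv₂ = 1.321 km/s.

Δv = 1.32 km/s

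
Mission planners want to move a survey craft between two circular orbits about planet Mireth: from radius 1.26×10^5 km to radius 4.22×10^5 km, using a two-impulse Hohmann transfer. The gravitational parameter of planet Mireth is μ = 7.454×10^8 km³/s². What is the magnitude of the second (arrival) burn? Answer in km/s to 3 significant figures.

Δv₂ = 13.5 km/s

Semi-major axis of the transfer orbit: a_t = (1.260×10^5 + 4.220×10^5)/2 = 2.740×10^5 km.
On the circular orbit at r = 4.220×10^5 km, v_c = √(μ/r) = 42.03 km/s.
Vis-viva on the transfer ellipse at r = 4.220×10^5 km gives v_t = √[μ(2/r − 1/a_t)] = 28.50 km/s.
Δv₂ = |v_t − v_c| = |28.50 − 42.03| = 13.53 km/s.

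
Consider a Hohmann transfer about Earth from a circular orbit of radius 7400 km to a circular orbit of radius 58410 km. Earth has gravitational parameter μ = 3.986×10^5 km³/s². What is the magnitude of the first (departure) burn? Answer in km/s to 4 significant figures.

Δv₁ = 2.439 km/s

Semi-major axis of the transfer orbit: a_t = (7400 + 58410)/2 = 32905 km.
Circular speed at r = 7400 km: v_c = √(μ/r) = 7.339 km/s.
Vis-viva on the transfer ellipse at r = 7400 km gives v_t = √[μ(2/r − 1/a_t)] = 9.778 km/s.
Δv₁ = |v_t − v_c| = |9.778 − 7.339| = 2.439 km/s.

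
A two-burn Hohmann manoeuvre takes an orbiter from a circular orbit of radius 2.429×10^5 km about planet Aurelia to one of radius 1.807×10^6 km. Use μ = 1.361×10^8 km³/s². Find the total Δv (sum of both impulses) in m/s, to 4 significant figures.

Semi-major axis of the transfer orbit: a_t = (2.429×10^5 + 1.807×10^6)/2 = 1.02495×10^6 km.
At r₁ the circular-orbit speed is v₁ = √(μ/r₁) = 23.671 km/s.
On the transfer ellipse at r₁, vis-viva equation gives v_p = √[μ(2/r₁ − 1/a_t)] = 31.430 km/s.
First burn Δv₁ = |v_p − v₁| = 7.759 km/s.
At r₂, v₂ = √(μ/r₂) = 8.679 km/s.
Transfer-orbit speed at r₂: v_a = √[μ(2/r₂ − 1/a_t)] = 4.225 km/s.
Second burn Δv₂ = |v₂ − v_a| = 4.454 km/s.
Total Δv = Δv₁ + Δv₂ = 12.21 km/s.

Δv = 12210 m/s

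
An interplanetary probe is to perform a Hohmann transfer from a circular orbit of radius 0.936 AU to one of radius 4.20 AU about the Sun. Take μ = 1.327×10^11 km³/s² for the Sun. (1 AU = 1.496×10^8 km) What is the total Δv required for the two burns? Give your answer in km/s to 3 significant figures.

Δv = 14.3 km/s

In km: r₁ = 0.936 × 1.496×10^8 = 1.400256×10^8 km; r₂ = 4.20 × 1.496×10^8 = 6.2832×10^8 km.
Transfer-ellipse semi-major axis a_t = (r₁ + r₂)/2 = (1.400256×10^8 + 6.2832×10^8)/2 = 3.841728×10^8 km.
At r₁ the circular-orbit speed is v₁ = √(μ/r₁) = 30.784 km/s.
Transfer-orbit speed at r₁ (vis-viva): v_p = √[μ(2/r₁ − 1/a_t)] = 39.369 km/s.
First burn Δv₁ = |v_p − v₁| = 8.585 km/s.
At r₂, v₂ = √(μ/r₂) = 14.533 km/s.
Transfer-orbit speed at r₂: v_a = √[μ(2/r₂ − 1/a_t)] = 8.7738 km/s.
Second burn Δv₂ = |v₂ − v_a| = 5.759 km/s.
Total Δv = Δv₁ + Δv₂ = 14.34 km/s.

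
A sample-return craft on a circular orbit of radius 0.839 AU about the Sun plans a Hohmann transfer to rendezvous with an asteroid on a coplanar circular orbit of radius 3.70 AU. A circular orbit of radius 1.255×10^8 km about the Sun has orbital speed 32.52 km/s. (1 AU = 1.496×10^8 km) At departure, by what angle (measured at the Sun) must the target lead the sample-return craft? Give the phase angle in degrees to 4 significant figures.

φ = 93.53°

From the circular-orbit relation v² = μ/r at r = 1.255×10^8 km: μ = v²r = (32.52)² × 1.255×10^8 = 1.32723×10^11 km³/s².
In km: r₁ = 0.839 × 1.496×10^8 = 1.255144×10^8 km; r₂ = 3.70 × 1.496×10^8 = 5.5352×10^8 km.
Semi-major axis of the transfer orbit: a_t = (1.255144×10^8 + 5.5352×10^8)/2 = 3.395172×10^8 km.
Transfer time t = π√(a_t³/μ) = 5.3947×10^7 s.
Target angular speed ω₂ = √(μ/r₂³) = 2.7975×10^-8 rad/s.
Angle swept by the target during transfer: ω₂·t = 1.5092 rad = 86.47°.
The sample-return craft traverses 180° on the transfer ellipse, so the target must lead by 180° − 86.47° = 93.53°.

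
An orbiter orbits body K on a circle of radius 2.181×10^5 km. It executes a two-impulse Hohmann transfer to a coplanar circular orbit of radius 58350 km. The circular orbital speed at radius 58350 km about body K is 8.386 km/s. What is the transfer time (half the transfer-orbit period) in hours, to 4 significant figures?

From the circular-orbit relation v² = μ/r at r = 58350 km: μ = v²r = (8.386)² × 58350 = 4.10346×10^6 km³/s².
Semi-major axis of the transfer orbit: a_t = (2.181×10^5 + 58350)/2 = 1.38225×10^5 km.
By Kepler's third law the transfer-orbit period is T = 2π√(a_t³/μ), so t = T/2 = 79700 s.
Converting: 79700 s ÷ 3600 s/hour = 22.14 hours.

t = 22.14 hours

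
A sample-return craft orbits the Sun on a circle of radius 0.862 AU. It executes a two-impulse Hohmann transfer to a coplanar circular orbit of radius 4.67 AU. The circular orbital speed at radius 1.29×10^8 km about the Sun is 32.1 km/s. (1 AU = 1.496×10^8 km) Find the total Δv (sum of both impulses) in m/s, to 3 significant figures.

Δv = 15700 m/s

From the circular-orbit relation v² = μ/r at r = 1.29×10^8 km: μ = v²r = (32.1)² × 1.29×10^8 = 1.32923×10^11 km³/s².
In km: r₁ = 0.862 × 1.496×10^8 = 1.289552×10^8 km; r₂ = 4.67 × 1.496×10^8 = 6.98632×10^8 km.
The Hohmann ellipse has a_t = (r₁ + r₂)/2 = 4.137936×10^8 km.
Circular speed at r₁: v₁ = √(μ/r₁) = √(1.32923×10^11/1.289552×10^8) = 32.106 km/s.
Transfer-orbit speed at r₁ (v² = μ(2/r − 1/a)): v_p = √[μ(2/r₁ − 1/a_t)] = 41.717 km/s.
First burn Δv₁ = |v_p − v₁| = 9.611 km/s.
At r₂, v₂ = √(μ/r₂) = 13.7935 km/s.
Transfer-orbit speed at r₂: v_a = √[μ(2/r₂ − 1/a_t)] = 7.70022 km/s.
Second burn Δv₂ = |v₂ − v_a| = 6.093 km/s.
Total Δv = Δv₁ + Δv₂ = 15.70 km/s.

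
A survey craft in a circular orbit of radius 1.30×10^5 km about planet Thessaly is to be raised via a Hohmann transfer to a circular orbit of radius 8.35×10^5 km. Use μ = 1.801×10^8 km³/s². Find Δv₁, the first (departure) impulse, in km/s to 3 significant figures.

The Hohmann ellipse has a_t = (r₁ + r₂)/2 = 4.825×10^5 km.
Circular speed at r = 1.300×10^5 km: v_c = √(μ/r) = 37.22 km/s.
Vis-viva on the transfer ellipse at r = 1.300×10^5 km gives v_t = √[μ(2/r − 1/a_t)] = 48.96 km/s.
Δv₁ = |v_t − v_c| = |48.96 − 37.22| = 11.74 km/s.

Δv₁ = 11.7 km/s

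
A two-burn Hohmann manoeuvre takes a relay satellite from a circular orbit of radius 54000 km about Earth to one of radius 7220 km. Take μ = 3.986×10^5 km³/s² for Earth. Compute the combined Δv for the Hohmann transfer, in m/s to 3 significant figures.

Δv = 3840 m/s

Transfer-ellipse semi-major axis a_t = (r₁ + r₂)/2 = (54000 + 7220)/2 = 30610 km.
At r₁ the circular-orbit speed is v₁ = √(μ/r₁) = 2.7169 km/s.
Transfer-orbit speed at r₁ (vis-viva equation): v_a = √[μ(2/r₁ − 1/a_t)] = 1.3195 km/s.
First burn Δv₁ = |v_a − v₁| = 1.397 km/s.
Circular speed at r₂: v₂ = √(μ/r₂) = 7.430 km/s.
Transfer-orbit speed at r₂: v_p = √[μ(2/r₂ − 1/a_t)] = 9.869 km/s.
Second burn Δv₂ = |v₂ − v_p| = 2.439 km/s.
Δv = Δv₁ + Δv₂ = 1.397 + 2.439 = 3.836 km/s.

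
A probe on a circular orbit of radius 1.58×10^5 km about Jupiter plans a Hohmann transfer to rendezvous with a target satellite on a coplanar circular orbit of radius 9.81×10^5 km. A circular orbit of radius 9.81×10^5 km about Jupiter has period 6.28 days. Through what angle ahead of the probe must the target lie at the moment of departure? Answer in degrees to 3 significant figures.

From Kepler's third law T² = 4π²r³/μ at r = 9.81×10^5 km, T = 6.28 days = 6.28 × 86400 s = 5.42592×10^5 s: μ = 4π²r³/T² = 1.26596×10^8 km³/s².
The Hohmann ellipse has a_t = (r₁ + r₂)/2 = 5.695×10^5 km.
Transfer time t = π√(a_t³/μ) = 1.200×10^5 s.
The target's mean motion on its circular orbit is ω₂ = √(μ/r₂³) = 1.158×10^-5 rad/s.
Angle swept by the target during transfer: ω₂·t = 1.3896 rad = 79.62°.
The probe traverses 180° on the transfer ellipse, so the target must lead by 180° − 79.62° = 100°.

φ = 100°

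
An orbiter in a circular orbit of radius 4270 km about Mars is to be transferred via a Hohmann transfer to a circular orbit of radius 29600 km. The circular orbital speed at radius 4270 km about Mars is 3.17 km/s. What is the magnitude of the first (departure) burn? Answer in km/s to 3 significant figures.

Δv₁ = 1.02 km/s

From the circular-orbit relation v² = μ/r at r = 4270 km: μ = v²r = (3.17)² × 4270 = 42908.8 km³/s².
Semi-major axis of the transfer orbit: a_t = (4270 + 29600)/2 = 16935 km.
Circular speed at r = 4270 km: v_c = √(μ/r) = 3.170 km/s.
Vis-viva on the transfer ellipse at r = 4270 km gives v_t = √[μ(2/r − 1/a_t)] = 4.191 km/s.
Δv₁ = |v_t − v_c| = |4.191 − 3.170| = 1.021 km/s.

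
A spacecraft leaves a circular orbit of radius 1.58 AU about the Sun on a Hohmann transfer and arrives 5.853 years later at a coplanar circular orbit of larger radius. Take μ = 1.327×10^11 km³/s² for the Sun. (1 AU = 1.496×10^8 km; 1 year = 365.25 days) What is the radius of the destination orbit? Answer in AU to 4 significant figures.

r₂ = 8.730 AU

In km: r₁ = 1.58 × 1.496×10^8 = 2.36368×10^8 km.
Transfer time t = 5.853 years × 365.25 × 86400 s = 1.847066328×10^8 s, and t = π√(a_t³/μ).
So a_t = (μ t²/π²)^(1/3) = (1.327×10^11 × (1.847066328×10^8)² / π²)^(1/3) = 7.7122×10^8 km.
Since a_t = (r₁ + r₂)/2, r₂ = 2a_t − r₁ = 2×7.7122×10^8 − 2.36368×10^8 = 1.306072×10^9 km.
In AU: r₂ = 1.306072×10^9 / 1.496×10^8 = 8.730 AU.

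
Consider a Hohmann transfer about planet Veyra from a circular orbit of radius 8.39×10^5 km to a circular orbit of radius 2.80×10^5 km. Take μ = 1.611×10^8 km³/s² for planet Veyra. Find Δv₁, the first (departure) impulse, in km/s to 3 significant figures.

Δv₁ = 4.05 km/s

The Hohmann ellipse has a_t = (r₁ + r₂)/2 = 5.595×10^5 km.
Circular speed at r = 8.390×10^5 km: v_c = √(μ/r) = 13.857 km/s.
Vis-viva on the transfer ellipse at r = 8.390×10^5 km gives v_t = √[μ(2/r − 1/a_t)] = 9.8027 km/s.
Δv₁ = |v_t − v_c| = |9.8027 − 13.857| = 4.054 km/s.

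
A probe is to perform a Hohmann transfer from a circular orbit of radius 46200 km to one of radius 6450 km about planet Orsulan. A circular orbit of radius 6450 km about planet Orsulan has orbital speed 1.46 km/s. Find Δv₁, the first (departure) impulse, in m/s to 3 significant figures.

Δv₁ = 275 m/s

From the circular-orbit relation v² = μ/r at r = 6450 km: μ = v²r = (1.46)² × 6450 = 13748.8 km³/s².
Semi-major axis of the transfer orbit: a_t = (46200 + 6450)/2 = 26325 km.
Circular speed at r = 46200 km: v_c = √(μ/r) = 0.5455 km/s.
Vis-viva on the transfer ellipse at r = 46200 km gives v_t = √[μ(2/r − 1/a_t)] = 0.2700 km/s.
Δv₁ = |v_t − v_c| = |0.2700 − 0.5455| = 0.2755 km/s.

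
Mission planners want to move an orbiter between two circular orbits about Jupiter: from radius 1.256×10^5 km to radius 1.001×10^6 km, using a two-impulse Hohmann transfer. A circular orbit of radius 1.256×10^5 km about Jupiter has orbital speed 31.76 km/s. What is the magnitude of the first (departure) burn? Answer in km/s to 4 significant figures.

Δv₁ = 10.58 km/s

From the circular-orbit relation v² = μ/r at r = 1.256×10^5 km: μ = v²r = (31.76)² × 1.256×10^5 = 1.26692×10^8 km³/s².
Transfer-ellipse semi-major axis a_t = (r₁ + r₂)/2 = (1.256×10^5 + 1.001×10^6)/2 = 5.633×10^5 km.
Circular speed at r = 1.256×10^5 km: v_c = √(μ/r) = 31.76 km/s.
Vis-viva on the transfer ellipse at r = 1.256×10^5 km gives v_t = √[μ(2/r − 1/a_t)] = 42.34 km/s.
Δv₁ = |v_t − v_c| = |42.34 − 31.76| = 10.58 km/s.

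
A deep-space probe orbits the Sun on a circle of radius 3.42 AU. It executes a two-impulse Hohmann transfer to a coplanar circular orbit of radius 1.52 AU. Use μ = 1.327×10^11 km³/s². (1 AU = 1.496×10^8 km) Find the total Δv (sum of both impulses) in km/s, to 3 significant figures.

Δv = 7.74 km/s

In km: r₁ = 3.42 × 1.496×10^8 = 5.11632×10^8 km; r₂ = 1.52 × 1.496×10^8 = 2.27392×10^8 km.
Semi-major axis of the transfer orbit: a_t = (5.11632×10^8 + 2.27392×10^8)/2 = 3.69512×10^8 km.
Circular speed at r₁: v₁ = √(μ/r₁) = √(1.327×10^11/5.11632×10^8) = 16.105 km/s.
On the transfer ellipse at r₁, vis-viva gives v_a = √[μ(2/r₁ − 1/a_t)] = 12.634 km/s.
First burn Δv₁ = |v_a − v₁| = 3.471 km/s.
Circular speed at r₂: v₂ = √(μ/r₂) = 24.157 km/s.
Transfer-orbit speed at r₂: v_p = √[μ(2/r₂ − 1/a_t)] = 28.426 km/s.
Second burn Δv₂ = |v₂ − v_p| = 4.269 km/s.
Total Δv = Δv₁ + Δv₂ = 7.740 km/s.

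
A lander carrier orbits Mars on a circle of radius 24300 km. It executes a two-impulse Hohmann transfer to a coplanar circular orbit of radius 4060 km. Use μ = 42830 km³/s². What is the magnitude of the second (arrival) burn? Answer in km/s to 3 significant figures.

Semi-major axis of the transfer orbit: a_t = (24300 + 4060)/2 = 14180 km.
Circular speed at r = 4060 km: v_c = √(μ/r) = 3.248 km/s.
Transfer-orbit speed at the same r (vis-viva, a = a_t): v_t = √[μ(2/r − 1/a_t)] = 4.252 km/s.
Δv₂ = |v_t − v_c| = |4.252 − 3.248| = 1.004 km/s.

Δv₂ = 1.00 km/s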